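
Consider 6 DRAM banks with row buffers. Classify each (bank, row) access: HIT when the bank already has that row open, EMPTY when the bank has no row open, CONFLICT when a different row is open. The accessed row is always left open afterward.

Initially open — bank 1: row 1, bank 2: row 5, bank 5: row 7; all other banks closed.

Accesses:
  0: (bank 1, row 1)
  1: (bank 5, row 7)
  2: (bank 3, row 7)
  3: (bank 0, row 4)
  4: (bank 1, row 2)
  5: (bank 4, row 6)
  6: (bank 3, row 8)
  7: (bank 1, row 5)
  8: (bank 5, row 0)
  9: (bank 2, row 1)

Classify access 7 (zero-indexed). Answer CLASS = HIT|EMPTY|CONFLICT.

  [0] b1 r1: had r1 ⇒ H
  [1] b5 r7: had r7 ⇒ H
  [2] b3 r7: no row ⇒ E
  [3] b0 r4: no row ⇒ E
  [4] b1 r2: had r1 ⇒ C
  [5] b4 r6: no row ⇒ E
  [6] b3 r8: had r7 ⇒ C
  [7] b1 r5: had r2 ⇒ C
  [8] b5 r0: had r7 ⇒ C
  [9] b2 r1: had r5 ⇒ C

CLASS = CONFLICT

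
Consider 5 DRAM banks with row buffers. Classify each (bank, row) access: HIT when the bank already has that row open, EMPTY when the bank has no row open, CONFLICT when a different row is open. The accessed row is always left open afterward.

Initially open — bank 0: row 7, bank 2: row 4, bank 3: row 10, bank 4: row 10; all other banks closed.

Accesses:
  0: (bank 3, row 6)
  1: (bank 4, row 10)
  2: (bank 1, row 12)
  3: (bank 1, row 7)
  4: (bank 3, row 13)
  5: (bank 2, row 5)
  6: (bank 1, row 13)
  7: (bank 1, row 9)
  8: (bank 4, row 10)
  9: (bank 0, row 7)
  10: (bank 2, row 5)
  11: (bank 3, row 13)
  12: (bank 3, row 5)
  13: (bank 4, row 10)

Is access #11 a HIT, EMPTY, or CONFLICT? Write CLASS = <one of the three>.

CLASS = HIT

#0 (3,6) C  (was 10)
#1 (4,10) H  (was 10)
#2 (1,12) E
#3 (1,7) C  (was 12)
#4 (3,13) C  (was 6)
#5 (2,5) C  (was 4)
#6 (1,13) C  (was 7)
#7 (1,9) C  (was 13)
#8 (4,10) H  (was 10)
#9 (0,7) H  (was 7)
#10 (2,5) H  (was 5)
#11 (3,13) H  (was 13)
#12 (3,5) C  (was 13)
#13 (4,10) H  (was 10)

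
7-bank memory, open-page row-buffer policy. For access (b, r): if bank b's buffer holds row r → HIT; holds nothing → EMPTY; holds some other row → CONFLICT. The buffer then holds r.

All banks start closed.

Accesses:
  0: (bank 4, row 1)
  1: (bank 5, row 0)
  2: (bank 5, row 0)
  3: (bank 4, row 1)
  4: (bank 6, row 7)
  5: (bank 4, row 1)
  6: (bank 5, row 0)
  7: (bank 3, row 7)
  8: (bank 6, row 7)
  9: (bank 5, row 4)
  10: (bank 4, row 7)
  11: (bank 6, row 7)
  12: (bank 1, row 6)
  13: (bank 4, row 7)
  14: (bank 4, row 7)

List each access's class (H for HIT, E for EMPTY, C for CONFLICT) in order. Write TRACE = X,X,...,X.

#0 (4,1) E
#1 (5,0) E
#2 (5,0) H  (was 0)
#3 (4,1) H  (was 1)
#4 (6,7) E
#5 (4,1) H  (was 1)
#6 (5,0) H  (was 0)
#7 (3,7) E
#8 (6,7) H  (was 7)
#9 (5,4) C  (was 0)
#10 (4,7) C  (was 1)
#11 (6,7) H  (was 7)
#12 (1,6) E
#13 (4,7) H  (was 7)
#14 (4,7) H  (was 7)

TRACE = E,E,H,H,E,H,H,E,H,C,C,H,E,H,H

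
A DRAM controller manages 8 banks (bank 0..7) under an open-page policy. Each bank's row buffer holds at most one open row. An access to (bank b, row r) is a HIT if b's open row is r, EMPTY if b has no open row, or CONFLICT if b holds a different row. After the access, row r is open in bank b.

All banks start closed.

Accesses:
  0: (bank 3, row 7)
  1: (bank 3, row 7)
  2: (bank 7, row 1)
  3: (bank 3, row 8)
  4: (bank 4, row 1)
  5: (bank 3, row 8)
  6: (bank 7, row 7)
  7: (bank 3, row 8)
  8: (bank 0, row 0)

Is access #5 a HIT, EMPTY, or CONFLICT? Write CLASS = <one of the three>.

0: bank 3 row 7 — prev None → EMPTY
1: bank 3 row 7 — prev 7 → HIT
2: bank 7 row 1 — prev None → EMPTY
3: bank 3 row 8 — prev 7 → CONFLICT
4: bank 4 row 1 — prev None → EMPTY
5: bank 3 row 8 — prev 8 → HIT
6: bank 7 row 7 — prev 1 → CONFLICT
7: bank 3 row 8 — prev 8 → HIT
8: bank 0 row 0 — prev None → EMPTY

CLASS = HIT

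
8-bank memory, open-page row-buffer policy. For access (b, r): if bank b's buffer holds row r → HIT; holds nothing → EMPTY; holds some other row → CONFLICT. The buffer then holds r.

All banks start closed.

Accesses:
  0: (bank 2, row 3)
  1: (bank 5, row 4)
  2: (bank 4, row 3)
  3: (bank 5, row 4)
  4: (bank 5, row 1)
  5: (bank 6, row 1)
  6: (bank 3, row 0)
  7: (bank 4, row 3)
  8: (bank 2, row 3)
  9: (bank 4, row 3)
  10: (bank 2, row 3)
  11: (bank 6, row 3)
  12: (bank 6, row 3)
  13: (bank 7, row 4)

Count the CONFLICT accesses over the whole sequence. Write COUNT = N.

COUNT = 2

#0 (2,3) E
#1 (5,4) E
#2 (4,3) E
#3 (5,4) H  (was 4)
#4 (5,1) C  (was 4)
#5 (6,1) E
#6 (3,0) E
#7 (4,3) H  (was 3)
#8 (2,3) H  (was 3)
#9 (4,3) H  (was 3)
#10 (2,3) H  (was 3)
#11 (6,3) C  (was 1)
#12 (6,3) H  (was 3)
#13 (7,4) E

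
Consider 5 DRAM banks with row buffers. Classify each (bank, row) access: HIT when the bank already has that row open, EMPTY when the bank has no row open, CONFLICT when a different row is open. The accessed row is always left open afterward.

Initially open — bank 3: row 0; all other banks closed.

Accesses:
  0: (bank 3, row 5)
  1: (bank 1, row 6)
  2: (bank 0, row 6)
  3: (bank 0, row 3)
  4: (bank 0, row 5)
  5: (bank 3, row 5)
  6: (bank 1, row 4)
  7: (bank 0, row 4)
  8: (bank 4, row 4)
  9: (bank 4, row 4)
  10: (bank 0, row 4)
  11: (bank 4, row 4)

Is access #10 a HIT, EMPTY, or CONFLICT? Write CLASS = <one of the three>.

step 0: bank3 0->5 [CONFLICT]
step 1: bank1 None->6 [EMPTY]
step 2: bank0 None->6 [EMPTY]
step 3: bank0 6->3 [CONFLICT]
step 4: bank0 3->5 [CONFLICT]
step 5: bank3 5->5 [HIT]
step 6: bank1 6->4 [CONFLICT]
step 7: bank0 5->4 [CONFLICT]
step 8: bank4 None->4 [EMPTY]
step 9: bank4 4->4 [HIT]
step 10: bank0 4->4 [HIT]
step 11: bank4 4->4 [HIT]

CLASS = HIT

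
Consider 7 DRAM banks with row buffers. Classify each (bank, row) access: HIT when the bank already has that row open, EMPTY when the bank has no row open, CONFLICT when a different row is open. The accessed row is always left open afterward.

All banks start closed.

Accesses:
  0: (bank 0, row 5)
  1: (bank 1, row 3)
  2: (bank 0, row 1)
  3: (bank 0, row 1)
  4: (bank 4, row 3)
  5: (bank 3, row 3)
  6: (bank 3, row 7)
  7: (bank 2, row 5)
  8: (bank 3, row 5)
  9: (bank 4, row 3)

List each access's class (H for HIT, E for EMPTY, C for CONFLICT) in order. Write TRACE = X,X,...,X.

#0 (0,5) E
#1 (1,3) E
#2 (0,1) C  (was 5)
#3 (0,1) H  (was 1)
#4 (4,3) E
#5 (3,3) E
#6 (3,7) C  (was 3)
#7 (2,5) E
#8 (3,5) C  (was 7)
#9 (4,3) H  (was 3)

TRACE = E,E,C,H,E,E,C,E,C,H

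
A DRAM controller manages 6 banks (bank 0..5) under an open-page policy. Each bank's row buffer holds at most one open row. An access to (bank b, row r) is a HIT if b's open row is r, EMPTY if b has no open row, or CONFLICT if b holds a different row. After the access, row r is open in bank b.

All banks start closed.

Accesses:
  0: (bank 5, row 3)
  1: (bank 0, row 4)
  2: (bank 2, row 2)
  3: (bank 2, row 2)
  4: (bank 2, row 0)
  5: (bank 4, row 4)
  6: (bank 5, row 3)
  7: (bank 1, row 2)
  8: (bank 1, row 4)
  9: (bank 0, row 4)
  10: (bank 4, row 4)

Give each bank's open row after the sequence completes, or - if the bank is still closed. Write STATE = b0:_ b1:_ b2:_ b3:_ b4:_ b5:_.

step 0: bank5 None->3 [EMPTY]
step 1: bank0 None->4 [EMPTY]
step 2: bank2 None->2 [EMPTY]
step 3: bank2 2->2 [HIT]
step 4: bank2 2->0 [CONFLICT]
step 5: bank4 None->4 [EMPTY]
step 6: bank5 3->3 [HIT]
step 7: bank1 None->2 [EMPTY]
step 8: bank1 2->4 [CONFLICT]
step 9: bank0 4->4 [HIT]
step 10: bank4 4->4 [HIT]

STATE = b0:4 b1:4 b2:0 b3:- b4:4 b5:3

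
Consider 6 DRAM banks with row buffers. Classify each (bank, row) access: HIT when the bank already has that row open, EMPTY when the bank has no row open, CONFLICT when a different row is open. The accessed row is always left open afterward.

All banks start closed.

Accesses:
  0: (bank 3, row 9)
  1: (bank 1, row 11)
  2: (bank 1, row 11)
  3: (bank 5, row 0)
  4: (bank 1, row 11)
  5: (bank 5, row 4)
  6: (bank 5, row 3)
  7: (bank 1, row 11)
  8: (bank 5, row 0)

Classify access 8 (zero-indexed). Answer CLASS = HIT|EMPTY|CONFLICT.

step 0: bank3 None->9 [EMPTY]
step 1: bank1 None->11 [EMPTY]
step 2: bank1 11->11 [HIT]
step 3: bank5 None->0 [EMPTY]
step 4: bank1 11->11 [HIT]
step 5: bank5 0->4 [CONFLICT]
step 6: bank5 4->3 [CONFLICT]
step 7: bank1 11->11 [HIT]
step 8: bank5 3->0 [CONFLICT]

CLASS = CONFLICT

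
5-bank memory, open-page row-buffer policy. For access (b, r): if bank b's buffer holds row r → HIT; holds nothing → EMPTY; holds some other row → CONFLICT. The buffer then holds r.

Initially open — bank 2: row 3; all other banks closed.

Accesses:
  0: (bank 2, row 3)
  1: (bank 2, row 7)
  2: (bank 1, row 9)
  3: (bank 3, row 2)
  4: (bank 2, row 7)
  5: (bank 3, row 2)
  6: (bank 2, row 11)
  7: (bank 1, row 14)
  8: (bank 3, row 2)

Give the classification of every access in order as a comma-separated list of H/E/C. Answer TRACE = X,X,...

TRACE = H,C,E,E,H,H,C,C,H

#0 (2,3) H  (was 3)
#1 (2,7) C  (was 3)
#2 (1,9) E
#3 (3,2) E
#4 (2,7) H  (was 7)
#5 (3,2) H  (was 2)
#6 (2,11) C  (was 7)
#7 (1,14) C  (was 9)
#8 (3,2) H  (was 2)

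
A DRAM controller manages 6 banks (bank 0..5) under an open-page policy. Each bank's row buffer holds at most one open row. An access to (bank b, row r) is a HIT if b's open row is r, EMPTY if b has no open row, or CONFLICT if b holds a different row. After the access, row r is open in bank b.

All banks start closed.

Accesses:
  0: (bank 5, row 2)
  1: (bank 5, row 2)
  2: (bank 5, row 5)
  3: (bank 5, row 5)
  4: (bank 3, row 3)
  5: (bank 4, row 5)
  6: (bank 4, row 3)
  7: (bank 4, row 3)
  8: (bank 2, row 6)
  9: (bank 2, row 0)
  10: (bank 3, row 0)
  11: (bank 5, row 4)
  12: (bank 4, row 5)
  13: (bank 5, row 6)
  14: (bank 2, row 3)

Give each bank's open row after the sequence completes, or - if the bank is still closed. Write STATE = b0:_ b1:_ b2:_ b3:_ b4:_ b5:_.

  [0] b5 r2: no row ⇒ E
  [1] b5 r2: had r2 ⇒ H
  [2] b5 r5: had r2 ⇒ C
  [3] b5 r5: had r5 ⇒ H
  [4] b3 r3: no row ⇒ E
  [5] b4 r5: no row ⇒ E
  [6] b4 r3: had r5 ⇒ C
  [7] b4 r3: had r3 ⇒ H
  [8] b2 r6: no row ⇒ E
  [9] b2 r0: had r6 ⇒ C
  [10] b3 r0: had r3 ⇒ C
  [11] b5 r4: had r5 ⇒ C
  [12] b4 r5: had r3 ⇒ C
  [13] b5 r6: had r4 ⇒ C
  [14] b2 r3: had r0 ⇒ C

STATE = b0:- b1:- b2:3 b3:0 b4:5 b5:6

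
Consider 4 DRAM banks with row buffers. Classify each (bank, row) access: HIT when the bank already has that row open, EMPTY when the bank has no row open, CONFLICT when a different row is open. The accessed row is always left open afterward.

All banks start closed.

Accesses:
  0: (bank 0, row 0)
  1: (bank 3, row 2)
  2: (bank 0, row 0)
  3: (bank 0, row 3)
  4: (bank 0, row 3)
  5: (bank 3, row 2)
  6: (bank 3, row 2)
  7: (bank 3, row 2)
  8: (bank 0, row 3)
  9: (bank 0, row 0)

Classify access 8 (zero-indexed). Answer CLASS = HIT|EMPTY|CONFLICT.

CLASS = HIT

  [0] b0 r0: no row ⇒ E
  [1] b3 r2: no row ⇒ E
  [2] b0 r0: had r0 ⇒ H
  [3] b0 r3: had r0 ⇒ C
  [4] b0 r3: had r3 ⇒ H
  [5] b3 r2: had r2 ⇒ H
  [6] b3 r2: had r2 ⇒ H
  [7] b3 r2: had r2 ⇒ H
  [8] b0 r3: had r3 ⇒ H
  [9] b0 r0: had r3 ⇒ C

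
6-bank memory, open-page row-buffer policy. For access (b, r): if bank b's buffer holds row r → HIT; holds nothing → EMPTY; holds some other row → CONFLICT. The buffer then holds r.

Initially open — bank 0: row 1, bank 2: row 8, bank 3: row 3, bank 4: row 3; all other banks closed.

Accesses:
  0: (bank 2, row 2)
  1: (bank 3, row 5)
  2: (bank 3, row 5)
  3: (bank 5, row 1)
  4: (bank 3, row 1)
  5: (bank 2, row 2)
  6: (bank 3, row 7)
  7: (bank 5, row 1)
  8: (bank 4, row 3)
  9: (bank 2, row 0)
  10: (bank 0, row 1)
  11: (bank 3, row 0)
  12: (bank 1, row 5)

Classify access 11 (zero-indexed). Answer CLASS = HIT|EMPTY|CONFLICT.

CLASS = CONFLICT

#0 (2,2) C  (was 8)
#1 (3,5) C  (was 3)
#2 (3,5) H  (was 5)
#3 (5,1) E
#4 (3,1) C  (was 5)
#5 (2,2) H  (was 2)
#6 (3,7) C  (was 1)
#7 (5,1) H  (was 1)
#8 (4,3) H  (was 3)
#9 (2,0) C  (was 2)
#10 (0,1) H  (was 1)
#11 (3,0) C  (was 7)
#12 (1,5) E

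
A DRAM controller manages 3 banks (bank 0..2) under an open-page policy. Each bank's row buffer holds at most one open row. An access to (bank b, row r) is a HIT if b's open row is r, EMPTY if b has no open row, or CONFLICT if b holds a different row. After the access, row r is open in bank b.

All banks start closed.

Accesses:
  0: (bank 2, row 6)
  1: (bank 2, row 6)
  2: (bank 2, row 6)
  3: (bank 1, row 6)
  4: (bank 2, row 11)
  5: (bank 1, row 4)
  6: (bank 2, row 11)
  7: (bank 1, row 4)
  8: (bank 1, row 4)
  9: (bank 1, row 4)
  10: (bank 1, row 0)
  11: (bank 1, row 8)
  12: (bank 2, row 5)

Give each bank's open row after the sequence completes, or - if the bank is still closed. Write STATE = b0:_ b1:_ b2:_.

#0 (2,6) E
#1 (2,6) H  (was 6)
#2 (2,6) H  (was 6)
#3 (1,6) E
#4 (2,11) C  (was 6)
#5 (1,4) C  (was 6)
#6 (2,11) H  (was 11)
#7 (1,4) H  (was 4)
#8 (1,4) H  (was 4)
#9 (1,4) H  (was 4)
#10 (1,0) C  (was 4)
#11 (1,8) C  (was 0)
#12 (2,5) C  (was 11)

STATE = b0:- b1:8 b2:5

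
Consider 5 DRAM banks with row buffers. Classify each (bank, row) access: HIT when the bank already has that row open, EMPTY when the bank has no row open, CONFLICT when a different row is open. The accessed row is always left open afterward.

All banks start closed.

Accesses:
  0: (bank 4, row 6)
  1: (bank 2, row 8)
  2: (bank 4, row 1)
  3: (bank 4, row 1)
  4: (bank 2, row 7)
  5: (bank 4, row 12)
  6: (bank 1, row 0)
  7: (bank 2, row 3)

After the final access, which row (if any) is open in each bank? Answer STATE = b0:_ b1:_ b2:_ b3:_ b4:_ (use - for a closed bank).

STATE = b0:- b1:0 b2:3 b3:- b4:12

0: bank 4 row 6 — prev None → EMPTY
1: bank 2 row 8 — prev None → EMPTY
2: bank 4 row 1 — prev 6 → CONFLICT
3: bank 4 row 1 — prev 1 → HIT
4: bank 2 row 7 — prev 8 → CONFLICT
5: bank 4 row 12 — prev 1 → CONFLICT
6: bank 1 row 0 — prev None → EMPTY
7: bank 2 row 3 — prev 7 → CONFLICT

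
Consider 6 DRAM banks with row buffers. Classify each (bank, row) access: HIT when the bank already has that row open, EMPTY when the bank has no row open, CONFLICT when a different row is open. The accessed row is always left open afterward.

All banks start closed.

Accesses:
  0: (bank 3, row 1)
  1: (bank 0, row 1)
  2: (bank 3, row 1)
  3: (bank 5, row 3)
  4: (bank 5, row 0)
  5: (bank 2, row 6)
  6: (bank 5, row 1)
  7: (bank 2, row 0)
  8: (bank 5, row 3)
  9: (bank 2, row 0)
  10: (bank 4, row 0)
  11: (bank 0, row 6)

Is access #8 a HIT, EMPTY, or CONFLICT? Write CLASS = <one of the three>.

0: bank 3 row 1 — prev None → EMPTY
1: bank 0 row 1 — prev None → EMPTY
2: bank 3 row 1 — prev 1 → HIT
3: bank 5 row 3 — prev None → EMPTY
4: bank 5 row 0 — prev 3 → CONFLICT
5: bank 2 row 6 — prev None → EMPTY
6: bank 5 row 1 — prev 0 → CONFLICT
7: bank 2 row 0 — prev 6 → CONFLICT
8: bank 5 row 3 — prev 1 → CONFLICT
9: bank 2 row 0 — prev 0 → HIT
10: bank 4 row 0 — prev None → EMPTY
11: bank 0 row 6 — prev 1 → CONFLICT

CLASS = CONFLICT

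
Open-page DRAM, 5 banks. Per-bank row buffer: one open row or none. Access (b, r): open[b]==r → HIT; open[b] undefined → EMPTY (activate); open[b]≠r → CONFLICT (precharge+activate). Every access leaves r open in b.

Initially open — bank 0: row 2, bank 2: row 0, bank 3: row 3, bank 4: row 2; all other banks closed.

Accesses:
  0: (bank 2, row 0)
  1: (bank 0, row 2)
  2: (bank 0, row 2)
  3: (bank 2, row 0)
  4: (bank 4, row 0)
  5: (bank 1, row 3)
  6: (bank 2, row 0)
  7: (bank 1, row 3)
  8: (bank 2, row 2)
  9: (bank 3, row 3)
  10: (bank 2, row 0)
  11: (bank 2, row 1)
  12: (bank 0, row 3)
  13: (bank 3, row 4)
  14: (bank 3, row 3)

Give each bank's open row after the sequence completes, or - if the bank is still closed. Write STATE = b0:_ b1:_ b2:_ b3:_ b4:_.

  [0] b2 r0: had r0 ⇒ H
  [1] b0 r2: had r2 ⇒ H
  [2] b0 r2: had r2 ⇒ H
  [3] b2 r0: had r0 ⇒ H
  [4] b4 r0: had r2 ⇒ C
  [5] b1 r3: no row ⇒ E
  [6] b2 r0: had r0 ⇒ H
  [7] b1 r3: had r3 ⇒ H
  [8] b2 r2: had r0 ⇒ C
  [9] b3 r3: had r3 ⇒ H
  [10] b2 r0: had r2 ⇒ C
  [11] b2 r1: had r0 ⇒ C
  [12] b0 r3: had r2 ⇒ C
  [13] b3 r4: had r3 ⇒ C
  [14] b3 r3: had r4 ⇒ C

STATE = b0:3 b1:3 b2:1 b3:3 b4:0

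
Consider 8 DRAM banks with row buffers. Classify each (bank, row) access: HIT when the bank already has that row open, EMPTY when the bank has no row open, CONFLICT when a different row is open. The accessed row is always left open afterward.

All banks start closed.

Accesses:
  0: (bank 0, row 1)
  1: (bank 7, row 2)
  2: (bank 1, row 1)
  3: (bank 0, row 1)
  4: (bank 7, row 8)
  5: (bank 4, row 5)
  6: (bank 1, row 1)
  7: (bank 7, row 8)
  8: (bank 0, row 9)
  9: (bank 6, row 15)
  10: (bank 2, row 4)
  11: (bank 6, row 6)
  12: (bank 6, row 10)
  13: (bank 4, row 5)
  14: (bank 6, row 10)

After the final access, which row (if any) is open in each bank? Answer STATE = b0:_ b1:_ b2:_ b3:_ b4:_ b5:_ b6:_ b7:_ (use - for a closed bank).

step 0: bank0 None->1 [EMPTY]
step 1: bank7 None->2 [EMPTY]
step 2: bank1 None->1 [EMPTY]
step 3: bank0 1->1 [HIT]
step 4: bank7 2->8 [CONFLICT]
step 5: bank4 None->5 [EMPTY]
step 6: bank1 1->1 [HIT]
step 7: bank7 8->8 [HIT]
step 8: bank0 1->9 [CONFLICT]
step 9: bank6 None->15 [EMPTY]
step 10: bank2 None->4 [EMPTY]
step 11: bank6 15->6 [CONFLICT]
step 12: bank6 6->10 [CONFLICT]
step 13: bank4 5->5 [HIT]
step 14: bank6 10->10 [HIT]

STATE = b0:9 b1:1 b2:4 b3:- b4:5 b5:- b6:10 b7:8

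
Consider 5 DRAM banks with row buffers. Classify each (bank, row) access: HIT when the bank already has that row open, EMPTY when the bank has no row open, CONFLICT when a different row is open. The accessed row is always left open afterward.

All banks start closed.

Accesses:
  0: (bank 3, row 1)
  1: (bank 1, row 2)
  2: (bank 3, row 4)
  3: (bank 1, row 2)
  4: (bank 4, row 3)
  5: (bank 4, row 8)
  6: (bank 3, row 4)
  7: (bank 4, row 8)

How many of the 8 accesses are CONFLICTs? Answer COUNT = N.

COUNT = 2

  [0] b3 r1: no row ⇒ E
  [1] b1 r2: no row ⇒ E
  [2] b3 r4: had r1 ⇒ C
  [3] b1 r2: had r2 ⇒ H
  [4] b4 r3: no row ⇒ E
  [5] b4 r8: had r3 ⇒ C
  [6] b3 r4: had r4 ⇒ H
  [7] b4 r8: had r8 ⇒ H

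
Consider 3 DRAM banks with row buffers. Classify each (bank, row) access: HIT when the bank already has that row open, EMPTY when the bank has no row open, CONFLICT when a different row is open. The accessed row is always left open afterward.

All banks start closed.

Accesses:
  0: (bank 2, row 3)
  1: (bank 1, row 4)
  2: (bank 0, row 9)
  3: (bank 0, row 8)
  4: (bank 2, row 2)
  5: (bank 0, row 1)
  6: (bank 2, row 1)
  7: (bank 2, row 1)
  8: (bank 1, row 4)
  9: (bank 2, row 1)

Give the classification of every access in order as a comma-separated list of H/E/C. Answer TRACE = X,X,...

step 0: bank2 None->3 [EMPTY]
step 1: bank1 None->4 [EMPTY]
step 2: bank0 None->9 [EMPTY]
step 3: bank0 9->8 [CONFLICT]
step 4: bank2 3->2 [CONFLICT]
step 5: bank0 8->1 [CONFLICT]
step 6: bank2 2->1 [CONFLICT]
step 7: bank2 1->1 [HIT]
step 8: bank1 4->4 [HIT]
step 9: bank2 1->1 [HIT]

TRACE = E,E,E,C,C,C,C,H,H,H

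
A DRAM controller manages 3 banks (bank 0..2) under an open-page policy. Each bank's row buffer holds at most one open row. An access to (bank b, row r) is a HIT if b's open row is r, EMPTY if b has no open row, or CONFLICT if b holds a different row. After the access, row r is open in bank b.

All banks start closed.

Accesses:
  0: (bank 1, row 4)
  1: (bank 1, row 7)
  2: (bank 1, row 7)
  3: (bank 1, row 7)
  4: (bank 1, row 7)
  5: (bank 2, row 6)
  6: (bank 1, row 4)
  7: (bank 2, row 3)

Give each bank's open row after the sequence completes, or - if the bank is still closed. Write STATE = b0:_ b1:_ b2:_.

STATE = b0:- b1:4 b2:3

  [0] b1 r4: no row ⇒ E
  [1] b1 r7: had r4 ⇒ C
  [2] b1 r7: had r7 ⇒ H
  [3] b1 r7: had r7 ⇒ H
  [4] b1 r7: had r7 ⇒ H
  [5] b2 r6: no row ⇒ E
  [6] b1 r4: had r7 ⇒ C
  [7] b2 r3: had r6 ⇒ C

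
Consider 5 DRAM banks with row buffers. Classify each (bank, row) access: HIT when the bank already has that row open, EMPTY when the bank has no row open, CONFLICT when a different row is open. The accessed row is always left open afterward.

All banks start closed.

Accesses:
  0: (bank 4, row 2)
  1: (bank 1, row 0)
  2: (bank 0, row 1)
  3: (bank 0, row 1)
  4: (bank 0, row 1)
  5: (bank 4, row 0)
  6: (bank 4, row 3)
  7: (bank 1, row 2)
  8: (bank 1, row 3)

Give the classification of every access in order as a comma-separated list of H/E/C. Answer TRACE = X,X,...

0: bank 4 row 2 — prev None → EMPTY
1: bank 1 row 0 — prev None → EMPTY
2: bank 0 row 1 — prev None → EMPTY
3: bank 0 row 1 — prev 1 → HIT
4: bank 0 row 1 — prev 1 → HIT
5: bank 4 row 0 — prev 2 → CONFLICT
6: bank 4 row 3 — prev 0 → CONFLICT
7: bank 1 row 2 — prev 0 → CONFLICT
8: bank 1 row 3 — prev 2 → CONFLICT

TRACE = E,E,E,H,H,C,C,C,C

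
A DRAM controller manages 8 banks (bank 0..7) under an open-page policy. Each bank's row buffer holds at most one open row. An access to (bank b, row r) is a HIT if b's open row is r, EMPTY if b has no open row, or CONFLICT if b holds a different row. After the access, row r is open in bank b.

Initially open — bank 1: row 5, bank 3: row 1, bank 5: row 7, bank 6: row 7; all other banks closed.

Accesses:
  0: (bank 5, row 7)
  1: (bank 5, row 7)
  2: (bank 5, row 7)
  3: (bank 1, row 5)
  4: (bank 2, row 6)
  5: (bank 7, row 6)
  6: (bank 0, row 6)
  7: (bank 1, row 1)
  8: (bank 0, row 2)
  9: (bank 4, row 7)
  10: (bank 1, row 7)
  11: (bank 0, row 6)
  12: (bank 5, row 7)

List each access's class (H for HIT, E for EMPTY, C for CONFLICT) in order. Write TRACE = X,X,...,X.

0: bank 5 row 7 — prev 7 → HIT
1: bank 5 row 7 — prev 7 → HIT
2: bank 5 row 7 — prev 7 → HIT
3: bank 1 row 5 — prev 5 → HIT
4: bank 2 row 6 — prev None → EMPTY
5: bank 7 row 6 — prev None → EMPTY
6: bank 0 row 6 — prev None → EMPTY
7: bank 1 row 1 — prev 5 → CONFLICT
8: bank 0 row 2 — prev 6 → CONFLICT
9: bank 4 row 7 — prev None → EMPTY
10: bank 1 row 7 — prev 1 → CONFLICT
11: bank 0 row 6 — prev 2 → CONFLICT
12: bank 5 row 7 — prev 7 → HIT

TRACE = H,H,H,H,E,E,E,C,C,E,C,C,H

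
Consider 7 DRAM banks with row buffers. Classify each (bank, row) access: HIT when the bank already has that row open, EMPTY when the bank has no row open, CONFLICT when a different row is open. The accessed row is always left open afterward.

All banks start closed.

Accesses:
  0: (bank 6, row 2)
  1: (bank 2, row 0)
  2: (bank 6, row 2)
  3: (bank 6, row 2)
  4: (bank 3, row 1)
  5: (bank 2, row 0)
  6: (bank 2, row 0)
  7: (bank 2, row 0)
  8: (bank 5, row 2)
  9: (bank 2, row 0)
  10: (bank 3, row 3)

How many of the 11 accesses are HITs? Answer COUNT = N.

COUNT = 6

  [0] b6 r2: no row ⇒ E
  [1] b2 r0: no row ⇒ E
  [2] b6 r2: had r2 ⇒ H
  [3] b6 r2: had r2 ⇒ H
  [4] b3 r1: no row ⇒ E
  [5] b2 r0: had r0 ⇒ H
  [6] b2 r0: had r0 ⇒ H
  [7] b2 r0: had r0 ⇒ H
  [8] b5 r2: no row ⇒ E
  [9] b2 r0: had r0 ⇒ H
  [10] b3 r3: had r1 ⇒ C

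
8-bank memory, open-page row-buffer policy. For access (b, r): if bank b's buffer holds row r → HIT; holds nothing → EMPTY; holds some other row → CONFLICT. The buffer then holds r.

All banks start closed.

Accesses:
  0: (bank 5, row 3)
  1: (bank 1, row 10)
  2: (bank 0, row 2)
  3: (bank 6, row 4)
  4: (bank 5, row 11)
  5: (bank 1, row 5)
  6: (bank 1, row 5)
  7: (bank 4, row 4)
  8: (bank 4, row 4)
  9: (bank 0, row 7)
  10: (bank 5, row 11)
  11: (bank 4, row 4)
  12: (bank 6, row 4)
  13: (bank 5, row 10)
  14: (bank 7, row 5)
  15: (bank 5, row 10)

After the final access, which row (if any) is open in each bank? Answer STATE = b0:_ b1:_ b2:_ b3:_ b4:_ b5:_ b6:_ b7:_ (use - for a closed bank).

STATE = b0:7 b1:5 b2:- b3:- b4:4 b5:10 b6:4 b7:5

step 0: bank5 None->3 [EMPTY]
step 1: bank1 None->10 [EMPTY]
step 2: bank0 None->2 [EMPTY]
step 3: bank6 None->4 [EMPTY]
step 4: bank5 3->11 [CONFLICT]
step 5: bank1 10->5 [CONFLICT]
step 6: bank1 5->5 [HIT]
step 7: bank4 None->4 [EMPTY]
step 8: bank4 4->4 [HIT]
step 9: bank0 2->7 [CONFLICT]
step 10: bank5 11->11 [HIT]
step 11: bank4 4->4 [HIT]
step 12: bank6 4->4 [HIT]
step 13: bank5 11->10 [CONFLICT]
step 14: bank7 None->5 [EMPTY]
step 15: bank5 10->10 [HIT]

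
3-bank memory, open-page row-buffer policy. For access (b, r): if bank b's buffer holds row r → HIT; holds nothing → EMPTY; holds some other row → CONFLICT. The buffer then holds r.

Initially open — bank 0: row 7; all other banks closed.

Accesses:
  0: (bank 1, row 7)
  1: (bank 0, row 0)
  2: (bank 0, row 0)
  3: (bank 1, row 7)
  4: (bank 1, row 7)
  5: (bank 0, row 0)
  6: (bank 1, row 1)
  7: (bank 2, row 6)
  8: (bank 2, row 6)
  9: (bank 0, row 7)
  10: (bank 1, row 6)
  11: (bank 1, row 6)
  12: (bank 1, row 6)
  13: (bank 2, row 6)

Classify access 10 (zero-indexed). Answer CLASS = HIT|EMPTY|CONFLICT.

#0 (1,7) E
#1 (0,0) C  (was 7)
#2 (0,0) H  (was 0)
#3 (1,7) H  (was 7)
#4 (1,7) H  (was 7)
#5 (0,0) H  (was 0)
#6 (1,1) C  (was 7)
#7 (2,6) E
#8 (2,6) H  (was 6)
#9 (0,7) C  (was 0)
#10 (1,6) C  (was 1)
#11 (1,6) H  (was 6)
#12 (1,6) H  (was 6)
#13 (2,6) H  (was 6)

CLASS = CONFLICT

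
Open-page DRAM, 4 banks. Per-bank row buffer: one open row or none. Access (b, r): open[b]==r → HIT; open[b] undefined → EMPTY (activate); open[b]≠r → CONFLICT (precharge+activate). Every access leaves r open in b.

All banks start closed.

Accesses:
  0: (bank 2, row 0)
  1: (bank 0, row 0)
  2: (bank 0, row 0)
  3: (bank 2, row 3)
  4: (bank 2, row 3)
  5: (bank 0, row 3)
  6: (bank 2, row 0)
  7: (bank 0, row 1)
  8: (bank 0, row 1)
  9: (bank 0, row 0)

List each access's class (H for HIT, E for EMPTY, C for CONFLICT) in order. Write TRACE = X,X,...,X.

#0 (2,0) E
#1 (0,0) E
#2 (0,0) H  (was 0)
#3 (2,3) C  (was 0)
#4 (2,3) H  (was 3)
#5 (0,3) C  (was 0)
#6 (2,0) C  (was 3)
#7 (0,1) C  (was 3)
#8 (0,1) H  (was 1)
#9 (0,0) C  (was 1)

TRACE = E,E,H,C,H,C,C,C,H,C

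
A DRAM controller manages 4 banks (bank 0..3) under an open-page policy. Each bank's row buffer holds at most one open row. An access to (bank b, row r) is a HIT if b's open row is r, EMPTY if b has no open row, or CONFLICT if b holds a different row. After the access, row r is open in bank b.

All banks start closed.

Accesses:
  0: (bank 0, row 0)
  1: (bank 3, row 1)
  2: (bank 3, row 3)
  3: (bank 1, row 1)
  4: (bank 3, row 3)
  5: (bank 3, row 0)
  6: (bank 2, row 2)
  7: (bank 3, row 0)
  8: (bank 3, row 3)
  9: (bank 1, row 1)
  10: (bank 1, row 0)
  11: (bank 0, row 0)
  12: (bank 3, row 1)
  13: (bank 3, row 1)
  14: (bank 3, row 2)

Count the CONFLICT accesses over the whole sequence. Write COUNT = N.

COUNT = 6

step 0: bank0 None->0 [EMPTY]
step 1: bank3 None->1 [EMPTY]
step 2: bank3 1->3 [CONFLICT]
step 3: bank1 None->1 [EMPTY]
step 4: bank3 3->3 [HIT]
step 5: bank3 3->0 [CONFLICT]
step 6: bank2 None->2 [EMPTY]
step 7: bank3 0->0 [HIT]
step 8: bank3 0->3 [CONFLICT]
step 9: bank1 1->1 [HIT]
step 10: bank1 1->0 [CONFLICT]
step 11: bank0 0->0 [HIT]
step 12: bank3 3->1 [CONFLICT]
step 13: bank3 1->1 [HIT]
step 14: bank3 1->2 [CONFLICT]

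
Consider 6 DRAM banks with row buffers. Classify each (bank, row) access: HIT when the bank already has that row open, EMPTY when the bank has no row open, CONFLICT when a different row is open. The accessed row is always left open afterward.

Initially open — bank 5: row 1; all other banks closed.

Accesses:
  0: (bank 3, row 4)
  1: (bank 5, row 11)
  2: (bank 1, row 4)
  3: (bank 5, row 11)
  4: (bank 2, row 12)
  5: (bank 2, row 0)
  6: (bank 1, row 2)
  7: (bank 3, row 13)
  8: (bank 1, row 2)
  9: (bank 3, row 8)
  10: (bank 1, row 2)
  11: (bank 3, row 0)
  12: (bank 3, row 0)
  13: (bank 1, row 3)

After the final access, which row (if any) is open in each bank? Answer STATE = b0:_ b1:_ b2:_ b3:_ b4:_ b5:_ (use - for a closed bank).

STATE = b0:- b1:3 b2:0 b3:0 b4:- b5:11

#0 (3,4) E
#1 (5,11) C  (was 1)
#2 (1,4) E
#3 (5,11) H  (was 11)
#4 (2,12) E
#5 (2,0) C  (was 12)
#6 (1,2) C  (was 4)
#7 (3,13) C  (was 4)
#8 (1,2) H  (was 2)
#9 (3,8) C  (was 13)
#10 (1,2) H  (was 2)
#11 (3,0) C  (was 8)
#12 (3,0) H  (was 0)
#13 (1,3) C  (was 2)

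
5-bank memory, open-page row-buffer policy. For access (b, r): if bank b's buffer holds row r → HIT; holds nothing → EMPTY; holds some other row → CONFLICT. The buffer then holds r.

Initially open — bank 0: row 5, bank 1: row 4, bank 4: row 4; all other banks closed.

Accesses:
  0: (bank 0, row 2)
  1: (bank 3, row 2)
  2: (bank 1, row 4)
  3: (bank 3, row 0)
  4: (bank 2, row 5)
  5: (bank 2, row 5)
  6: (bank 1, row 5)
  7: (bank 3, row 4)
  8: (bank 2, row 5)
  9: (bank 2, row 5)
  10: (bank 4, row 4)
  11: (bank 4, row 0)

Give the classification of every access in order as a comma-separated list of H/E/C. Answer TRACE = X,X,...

0: bank 0 row 2 — prev 5 → CONFLICT
1: bank 3 row 2 — prev None → EMPTY
2: bank 1 row 4 — prev 4 → HIT
3: bank 3 row 0 — prev 2 → CONFLICT
4: bank 2 row 5 — prev None → EMPTY
5: bank 2 row 5 — prev 5 → HIT
6: bank 1 row 5 — prev 4 → CONFLICT
7: bank 3 row 4 — prev 0 → CONFLICT
8: bank 2 row 5 — prev 5 → HIT
9: bank 2 row 5 — prev 5 → HIT
10: bank 4 row 4 — prev 4 → HIT
11: bank 4 row 0 — prev 4 → CONFLICT

TRACE = C,E,H,C,E,H,C,C,H,H,H,C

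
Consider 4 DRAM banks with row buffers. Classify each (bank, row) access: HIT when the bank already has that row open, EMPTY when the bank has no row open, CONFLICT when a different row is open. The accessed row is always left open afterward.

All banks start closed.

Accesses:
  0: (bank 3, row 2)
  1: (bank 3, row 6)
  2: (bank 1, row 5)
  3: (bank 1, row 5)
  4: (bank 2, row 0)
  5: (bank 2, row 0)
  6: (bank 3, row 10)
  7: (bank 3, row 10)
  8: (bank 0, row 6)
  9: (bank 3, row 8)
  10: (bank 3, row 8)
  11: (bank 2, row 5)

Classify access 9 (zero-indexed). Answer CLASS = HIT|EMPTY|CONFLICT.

#0 (3,2) E
#1 (3,6) C  (was 2)
#2 (1,5) E
#3 (1,5) H  (was 5)
#4 (2,0) E
#5 (2,0) H  (was 0)
#6 (3,10) C  (was 6)
#7 (3,10) H  (was 10)
#8 (0,6) E
#9 (3,8) C  (was 10)
#10 (3,8) H  (was 8)
#11 (2,5) C  (was 0)

CLASS = CONFLICT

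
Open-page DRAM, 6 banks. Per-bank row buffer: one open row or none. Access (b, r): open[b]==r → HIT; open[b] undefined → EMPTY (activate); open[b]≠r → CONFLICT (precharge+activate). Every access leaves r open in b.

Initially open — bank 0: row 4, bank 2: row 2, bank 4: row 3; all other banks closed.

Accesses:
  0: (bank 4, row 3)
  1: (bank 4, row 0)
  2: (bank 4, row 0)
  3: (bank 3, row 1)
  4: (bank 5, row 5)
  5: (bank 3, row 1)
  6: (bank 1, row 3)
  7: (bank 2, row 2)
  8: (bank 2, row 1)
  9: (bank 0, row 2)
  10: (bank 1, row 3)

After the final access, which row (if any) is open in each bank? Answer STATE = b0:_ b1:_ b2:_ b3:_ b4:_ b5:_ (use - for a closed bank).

STATE = b0:2 b1:3 b2:1 b3:1 b4:0 b5:5

  [0] b4 r3: had r3 ⇒ H
  [1] b4 r0: had r3 ⇒ C
  [2] b4 r0: had r0 ⇒ H
  [3] b3 r1: no row ⇒ E
  [4] b5 r5: no row ⇒ E
  [5] b3 r1: had r1 ⇒ H
  [6] b1 r3: no row ⇒ E
  [7] b2 r2: had r2 ⇒ H
  [8] b2 r1: had r2 ⇒ C
  [9] b0 r2: had r4 ⇒ C
  [10] b1 r3: had r3 ⇒ H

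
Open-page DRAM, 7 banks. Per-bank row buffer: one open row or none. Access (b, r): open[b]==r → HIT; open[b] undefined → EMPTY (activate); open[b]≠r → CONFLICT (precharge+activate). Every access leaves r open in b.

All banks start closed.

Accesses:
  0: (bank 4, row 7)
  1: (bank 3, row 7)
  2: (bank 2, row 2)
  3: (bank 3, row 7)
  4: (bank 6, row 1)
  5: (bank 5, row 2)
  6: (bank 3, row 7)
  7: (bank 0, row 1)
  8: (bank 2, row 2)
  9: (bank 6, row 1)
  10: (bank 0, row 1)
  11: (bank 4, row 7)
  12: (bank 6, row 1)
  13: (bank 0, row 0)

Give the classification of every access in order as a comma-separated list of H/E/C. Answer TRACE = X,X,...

TRACE = E,E,E,H,E,E,H,E,H,H,H,H,H,C

#0 (4,7) E
#1 (3,7) E
#2 (2,2) E
#3 (3,7) H  (was 7)
#4 (6,1) E
#5 (5,2) E
#6 (3,7) H  (was 7)
#7 (0,1) E
#8 (2,2) H  (was 2)
#9 (6,1) H  (was 1)
#10 (0,1) H  (was 1)
#11 (4,7) H  (was 7)
#12 (6,1) H  (was 1)
#13 (0,0) C  (was 1)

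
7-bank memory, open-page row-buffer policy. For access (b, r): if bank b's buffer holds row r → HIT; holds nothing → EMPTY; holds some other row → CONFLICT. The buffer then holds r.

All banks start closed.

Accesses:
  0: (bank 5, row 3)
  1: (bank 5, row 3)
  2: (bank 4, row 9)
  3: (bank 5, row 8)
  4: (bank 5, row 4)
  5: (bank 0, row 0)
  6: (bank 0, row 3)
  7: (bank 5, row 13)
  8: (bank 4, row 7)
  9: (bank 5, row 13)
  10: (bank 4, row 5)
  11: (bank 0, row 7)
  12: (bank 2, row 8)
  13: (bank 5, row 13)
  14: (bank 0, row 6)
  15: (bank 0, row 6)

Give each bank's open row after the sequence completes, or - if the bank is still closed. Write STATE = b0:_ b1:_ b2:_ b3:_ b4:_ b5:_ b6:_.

STATE = b0:6 b1:- b2:8 b3:- b4:5 b5:13 b6:-

#0 (5,3) E
#1 (5,3) H  (was 3)
#2 (4,9) E
#3 (5,8) C  (was 3)
#4 (5,4) C  (was 8)
#5 (0,0) E
#6 (0,3) C  (was 0)
#7 (5,13) C  (was 4)
#8 (4,7) C  (was 9)
#9 (5,13) H  (was 13)
#10 (4,5) C  (was 7)
#11 (0,7) C  (was 3)
#12 (2,8) E
#13 (5,13) H  (was 13)
#14 (0,6) C  (was 7)
#15 (0,6) H  (was 6)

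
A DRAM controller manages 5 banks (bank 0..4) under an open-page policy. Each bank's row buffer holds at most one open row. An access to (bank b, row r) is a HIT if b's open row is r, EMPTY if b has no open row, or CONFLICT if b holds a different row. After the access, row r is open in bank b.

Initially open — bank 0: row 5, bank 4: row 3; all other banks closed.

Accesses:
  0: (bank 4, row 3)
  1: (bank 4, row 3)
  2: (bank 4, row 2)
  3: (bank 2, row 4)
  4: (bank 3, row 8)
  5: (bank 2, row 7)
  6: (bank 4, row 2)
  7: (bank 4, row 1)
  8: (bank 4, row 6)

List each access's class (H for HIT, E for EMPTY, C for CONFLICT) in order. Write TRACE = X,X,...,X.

TRACE = H,H,C,E,E,C,H,C,C

step 0: bank4 3->3 [HIT]
step 1: bank4 3->3 [HIT]
step 2: bank4 3->2 [CONFLICT]
step 3: bank2 None->4 [EMPTY]
step 4: bank3 None->8 [EMPTY]
step 5: bank2 4->7 [CONFLICT]
step 6: bank4 2->2 [HIT]
step 7: bank4 2->1 [CONFLICT]
step 8: bank4 1->6 [CONFLICT]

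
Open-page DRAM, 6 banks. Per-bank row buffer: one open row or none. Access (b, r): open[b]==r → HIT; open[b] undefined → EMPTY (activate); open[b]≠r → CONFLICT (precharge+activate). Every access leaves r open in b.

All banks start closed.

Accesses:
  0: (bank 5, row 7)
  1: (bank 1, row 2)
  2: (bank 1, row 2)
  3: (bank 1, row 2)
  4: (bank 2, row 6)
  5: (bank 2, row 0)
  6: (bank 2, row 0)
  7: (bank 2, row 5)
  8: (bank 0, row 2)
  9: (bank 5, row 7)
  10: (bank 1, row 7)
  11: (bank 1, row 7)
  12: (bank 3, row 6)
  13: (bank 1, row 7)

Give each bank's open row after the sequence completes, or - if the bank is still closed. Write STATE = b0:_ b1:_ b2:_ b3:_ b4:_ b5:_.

STATE = b0:2 b1:7 b2:5 b3:6 b4:- b5:7

#0 (5,7) E
#1 (1,2) E
#2 (1,2) H  (was 2)
#3 (1,2) H  (was 2)
#4 (2,6) E
#5 (2,0) C  (was 6)
#6 (2,0) H  (was 0)
#7 (2,5) C  (was 0)
#8 (0,2) E
#9 (5,7) H  (was 7)
#10 (1,7) C  (was 2)
#11 (1,7) H  (was 7)
#12 (3,6) E
#13 (1,7) H  (was 7)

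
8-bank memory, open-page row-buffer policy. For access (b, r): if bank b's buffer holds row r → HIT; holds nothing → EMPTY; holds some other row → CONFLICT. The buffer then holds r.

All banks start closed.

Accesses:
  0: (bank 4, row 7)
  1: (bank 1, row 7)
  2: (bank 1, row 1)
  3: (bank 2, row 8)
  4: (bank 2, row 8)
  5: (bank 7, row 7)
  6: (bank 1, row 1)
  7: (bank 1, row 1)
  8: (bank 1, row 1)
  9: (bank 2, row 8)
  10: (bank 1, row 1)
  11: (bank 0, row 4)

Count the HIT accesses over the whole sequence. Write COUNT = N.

#0 (4,7) E
#1 (1,7) E
#2 (1,1) C  (was 7)
#3 (2,8) E
#4 (2,8) H  (was 8)
#5 (7,7) E
#6 (1,1) H  (was 1)
#7 (1,1) H  (was 1)
#8 (1,1) H  (was 1)
#9 (2,8) H  (was 8)
#10 (1,1) H  (was 1)
#11 (0,4) E

COUNT = 6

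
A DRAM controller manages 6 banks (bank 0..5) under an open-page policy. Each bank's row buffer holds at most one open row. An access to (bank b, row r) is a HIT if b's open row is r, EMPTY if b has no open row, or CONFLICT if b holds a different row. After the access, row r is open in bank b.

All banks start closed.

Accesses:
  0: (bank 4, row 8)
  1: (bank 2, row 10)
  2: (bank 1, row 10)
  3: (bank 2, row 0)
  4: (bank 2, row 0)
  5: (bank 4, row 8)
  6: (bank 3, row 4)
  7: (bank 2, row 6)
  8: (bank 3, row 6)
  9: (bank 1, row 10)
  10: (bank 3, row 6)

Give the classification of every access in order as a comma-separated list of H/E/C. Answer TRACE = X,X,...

  [0] b4 r8: no row ⇒ E
  [1] b2 r10: no row ⇒ E
  [2] b1 r10: no row ⇒ E
  [3] b2 r0: had r10 ⇒ C
  [4] b2 r0: had r0 ⇒ H
  [5] b4 r8: had r8 ⇒ H
  [6] b3 r4: no row ⇒ E
  [7] b2 r6: had r0 ⇒ C
  [8] b3 r6: had r4 ⇒ C
  [9] b1 r10: had r10 ⇒ H
  [10] b3 r6: had r6 ⇒ H

TRACE = E,E,E,C,H,H,E,C,C,H,H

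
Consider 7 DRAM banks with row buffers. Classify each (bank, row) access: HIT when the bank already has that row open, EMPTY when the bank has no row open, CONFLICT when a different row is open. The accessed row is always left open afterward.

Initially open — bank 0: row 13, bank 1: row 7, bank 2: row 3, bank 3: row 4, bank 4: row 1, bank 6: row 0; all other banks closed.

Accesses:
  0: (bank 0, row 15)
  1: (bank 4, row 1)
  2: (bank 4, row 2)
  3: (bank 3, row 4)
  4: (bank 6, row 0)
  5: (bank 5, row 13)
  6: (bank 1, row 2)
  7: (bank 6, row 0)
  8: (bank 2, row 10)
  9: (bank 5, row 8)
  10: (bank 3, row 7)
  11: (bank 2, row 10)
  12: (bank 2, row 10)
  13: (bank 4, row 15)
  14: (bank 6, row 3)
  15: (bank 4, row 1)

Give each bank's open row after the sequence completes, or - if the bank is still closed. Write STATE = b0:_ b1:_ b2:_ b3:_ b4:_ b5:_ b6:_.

step 0: bank0 13->15 [CONFLICT]
step 1: bank4 1->1 [HIT]
step 2: bank4 1->2 [CONFLICT]
step 3: bank3 4->4 [HIT]
step 4: bank6 0->0 [HIT]
step 5: bank5 None->13 [EMPTY]
step 6: bank1 7->2 [CONFLICT]
step 7: bank6 0->0 [HIT]
step 8: bank2 3->10 [CONFLICT]
step 9: bank5 13->8 [CONFLICT]
step 10: bank3 4->7 [CONFLICT]
step 11: bank2 10->10 [HIT]
step 12: bank2 10->10 [HIT]
step 13: bank4 2->15 [CONFLICT]
step 14: bank6 0->3 [CONFLICT]
step 15: bank4 15->1 [CONFLICT]

STATE = b0:15 b1:2 b2:10 b3:7 b4:1 b5:8 b6:3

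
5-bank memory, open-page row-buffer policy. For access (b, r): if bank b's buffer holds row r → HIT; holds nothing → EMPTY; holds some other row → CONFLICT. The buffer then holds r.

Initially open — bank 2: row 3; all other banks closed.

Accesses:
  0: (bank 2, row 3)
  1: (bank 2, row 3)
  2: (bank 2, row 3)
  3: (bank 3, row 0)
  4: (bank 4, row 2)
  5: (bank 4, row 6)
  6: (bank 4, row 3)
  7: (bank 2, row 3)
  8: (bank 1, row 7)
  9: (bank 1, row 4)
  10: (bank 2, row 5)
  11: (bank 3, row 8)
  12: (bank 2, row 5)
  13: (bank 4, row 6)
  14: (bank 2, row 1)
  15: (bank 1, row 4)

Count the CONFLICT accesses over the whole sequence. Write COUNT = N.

step 0: bank2 3->3 [HIT]
step 1: bank2 3->3 [HIT]
step 2: bank2 3->3 [HIT]
step 3: bank3 None->0 [EMPTY]
step 4: bank4 None->2 [EMPTY]
step 5: bank4 2->6 [CONFLICT]
step 6: bank4 6->3 [CONFLICT]
step 7: bank2 3->3 [HIT]
step 8: bank1 None->7 [EMPTY]
step 9: bank1 7->4 [CONFLICT]
step 10: bank2 3->5 [CONFLICT]
step 11: bank3 0->8 [CONFLICT]
step 12: bank2 5->5 [HIT]
step 13: bank4 3->6 [CONFLICT]
step 14: bank2 5->1 [CONFLICT]
step 15: bank1 4->4 [HIT]

COUNT = 7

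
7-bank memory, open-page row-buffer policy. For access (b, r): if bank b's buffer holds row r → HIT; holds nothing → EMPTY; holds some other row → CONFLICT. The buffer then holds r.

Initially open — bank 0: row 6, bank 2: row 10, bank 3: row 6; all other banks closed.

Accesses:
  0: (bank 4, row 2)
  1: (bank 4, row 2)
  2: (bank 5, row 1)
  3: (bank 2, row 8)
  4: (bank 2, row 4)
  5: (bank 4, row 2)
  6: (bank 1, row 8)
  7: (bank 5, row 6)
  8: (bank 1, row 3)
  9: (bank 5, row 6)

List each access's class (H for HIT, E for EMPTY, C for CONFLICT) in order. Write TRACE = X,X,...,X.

0: bank 4 row 2 — prev None → EMPTY
1: bank 4 row 2 — prev 2 → HIT
2: bank 5 row 1 — prev None → EMPTY
3: bank 2 row 8 — prev 10 → CONFLICT
4: bank 2 row 4 — prev 8 → CONFLICT
5: bank 4 row 2 — prev 2 → HIT
6: bank 1 row 8 — prev None → EMPTY
7: bank 5 row 6 — prev 1 → CONFLICT
8: bank 1 row 3 — prev 8 → CONFLICT
9: bank 5 row 6 — prev 6 → HIT

TRACE = E,H,E,C,C,H,E,C,C,H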